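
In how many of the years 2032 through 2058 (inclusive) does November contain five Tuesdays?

8

November has 30 days; it has five Tuesdays when Tuesday falls among the first (month-length − 28) days — i.e. when November 1 is one of Tuesday/Monday.
November 1 by year: 2032:Mon✓ 2033:Tue✓ 2034:Wed 2035:Thu 2036:Sat 2037:Sun 2038:Mon✓ 2039:Tue✓ 2040:Thu 2041:Fri 2042:Sat 2043:Sun 2044:Tue✓ 2045:Wed 2046:Thu 2047:Fri 2048:Sun 2049:Mon✓ 2050:Tue✓ 2051:Wed 2052:Fri 2053:Sat 2054:Sun 2055:Mon✓ 2056:Wed 2057:Thu 2058:Fri
Years with five Tuesdays: 2032, 2033, 2038, 2039, 2044, 2049, 2050, 2055 → 8.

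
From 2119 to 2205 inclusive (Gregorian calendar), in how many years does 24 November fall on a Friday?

12

Track 24 November's weekday year by year (advancing +1, or +2 across a Feb 29):
  2119: Fri ✓  2120: Sun (+2)  2121: Mon (+1)  2122: Tue (+1)  2123: Wed (+1)
  2124: Fri (+2) ✓  2125: Sat (+1)  2126: Sun (+1)  2127: Mon (+1)  2128: Wed (+2)
  2129: Thu (+1)  2130: Fri (+1) ✓  2131: Sat (+1)  2132: Mon (+2)  … (59 more years) …
  2192: Sat (+2)  2193: Sun (+1)  2194: Mon (+1)  2195: Tue (+1)  2196: Thu (+2)
  2197: Fri (+1) ✓  2198: Sat (+1)  2199: Sun (+1)  2200: Mon (+1)  2201: Tue (+1)
  2202: Wed (+1)  2203: Thu (+1)  2204: Sat (+2)  2205: Sun (+1)
Friday years: 2119, 2124, 2130, 2141, 2147, 2152, 2158, 2169, 2175, 2180, 2186, 2197 — 12 in total.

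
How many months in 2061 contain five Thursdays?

A month of length L has five Thursdays iff its first Thursday is on day ≤ L−28 (so day 1–3 in a 31-day month, 1–2 in a 30-day month, day 1 in a leap February).
Checking each month of 2061: Jan starts Sat (31d); Feb starts Tue (28d); Mar starts Tue (31d) ✓; Apr starts Fri (30d); May starts Sun (31d); Jun starts Wed (30d) ✓; Jul starts Fri (31d); Aug starts Mon (31d); Sep starts Thu (30d) ✓; Oct starts Sat (31d); Nov starts Tue (30d); Dec starts Thu (31d) ✓.
Five-Thursday months: March, June, September, December → 4.

4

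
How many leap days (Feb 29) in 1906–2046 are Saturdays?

5

Leap years in 1906–2046: 35 of them.
Feb 29 weekday advances by 5 (mod 7) from one leap year to the next four years later (or differs when a century non-leap intervenes).
Leap-day weekdays: 1908:Sat✓ 1912:Thu 1916:Tue 1920:Sun 1924:Fri 1928:Wed 1932:Mon 1936:Sat✓ 1940:Thu 1944:Tue 1948:Sun 1952:Fri 1956:Wed …(9 more)… 1996:Thu 2000:Tue 2004:Sun 2008:Fri 2012:Wed 2016:Mon 2020:Sat✓ 2024:Thu 2028:Tue 2032:Sun 2036:Fri 2040:Wed 2044:Mon
Saturday: 1908, 1936, 1964, 1992, 2020 → 5.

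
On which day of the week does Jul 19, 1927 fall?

January 1, 1927 is a Saturday.
July 19 is day 200 of the year, i.e. 199 days after Jan 1.
199 mod 7 = 3, so advance 3 weekdays from Saturday: Tuesday.

Tuesday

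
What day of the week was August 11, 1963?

Sunday

January 1, 1963 is a Tuesday.
August 11 is day 223 of the year, i.e. 222 days after Jan 1.
222 mod 7 = 5, so advance 5 weekdays from Tuesday: Sunday.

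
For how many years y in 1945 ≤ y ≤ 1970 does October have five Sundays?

10

October has 31 days; it has five Sundays when Sunday falls among the first (month-length − 28) days — i.e. when October 1 is one of Sunday/Saturday/Friday.
October 1 by year: 1945:Mon 1946:Tue 1947:Wed 1948:Fri✓ 1949:Sat✓ 1950:Sun✓ 1951:Mon 1952:Wed 1953:Thu 1954:Fri✓ 1955:Sat✓ 1956:Mon 1957:Tue 1958:Wed 1959:Thu 1960:Sat✓ 1961:Sun✓ 1962:Mon 1963:Tue 1964:Thu 1965:Fri✓ 1966:Sat✓ 1967:Sun✓ 1968:Tue 1969:Wed 1970:Thu
Years with five Sundays: 1948, 1949, 1950, 1954, 1955, 1960, 1961, 1965, 1966, 1967 → 10.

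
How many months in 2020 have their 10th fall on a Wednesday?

Check the 10th of each month of 2020: Jan 10: Fri, Feb 10: Mon, Mar 10: Tue, Apr 10: Fri, May 10: Sun, Jun 10: Wed, Jul 10: Fri, Aug 10: Mon, Sep 10: Thu, Oct 10: Sat, Nov 10: Tue, Dec 10: Thu.
Wednesday occurs in June — 1 month.

1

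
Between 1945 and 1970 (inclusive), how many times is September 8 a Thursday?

Track September 8's weekday year by year (advancing +1, or +2 across a Feb 29):
  1945: Sat  1946: Sun (+1)  1947: Mon (+1)  1948: Wed (+2)  1949: Thu (+1) ✓
  1950: Fri (+1)  1951: Sat (+1)  1952: Mon (+2)  1953: Tue (+1)  1954: Wed (+1)
  1955: Thu (+1) ✓  1956: Sat (+2)  1957: Sun (+1)  1958: Mon (+1)  1959: Tue (+1)
  1960: Thu (+2) ✓  1961: Fri (+1)  1962: Sat (+1)  1963: Sun (+1)  1964: Tue (+2)
  1965: Wed (+1)  1966: Thu (+1) ✓  1967: Fri (+1)  1968: Sun (+2)  1969: Mon (+1)
  1970: Tue (+1)
Thursday years: 1949, 1955, 1960, 1966 — 4 in total.

4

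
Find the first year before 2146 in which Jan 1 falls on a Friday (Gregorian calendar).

2145

Jan 1 advances by 2 weekdays after a leap year and by 1 after a common year.
2146: Jan 1 is Saturday.
2145: Friday
2145 begins on a Friday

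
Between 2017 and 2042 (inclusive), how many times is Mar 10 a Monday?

Track Mar 10's weekday year by year (advancing +1, or +2 across a Feb 29):
  2017: Fri  2018: Sat (+1)  2019: Sun (+1)  2020: Tue (+2)  2021: Wed (+1)
  2022: Thu (+1)  2023: Fri (+1)  2024: Sun (+2)  2025: Mon (+1) ✓  2026: Tue (+1)
  2027: Wed (+1)  2028: Fri (+2)  2029: Sat (+1)  2030: Sun (+1)  2031: Mon (+1) ✓
  2032: Wed (+2)  2033: Thu (+1)  2034: Fri (+1)  2035: Sat (+1)  2036: Mon (+2) ✓
  2037: Tue (+1)  2038: Wed (+1)  2039: Thu (+1)  2040: Sat (+2)  2041: Sun (+1)
  2042: Mon (+1) ✓
Monday years: 2025, 2031, 2036, 2042 — 4 in total.

4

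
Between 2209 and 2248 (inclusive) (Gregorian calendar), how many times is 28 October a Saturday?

Track 28 October's weekday year by year (advancing +1, or +2 across a Feb 29):
  2209: Sat ✓  2210: Sun (+1)  2211: Mon (+1)  2212: Wed (+2)  2213: Thu (+1)
  2214: Fri (+1)  2215: Sat (+1) ✓  2216: Mon (+2)  2217: Tue (+1)  2218: Wed (+1)
  2219: Thu (+1)  2220: Sat (+2) ✓  2221: Sun (+1)  2222: Mon (+1)  … (12 more years) …
  2235: Wed (+1)  2236: Fri (+2)  2237: Sat (+1) ✓  2238: Sun (+1)  2239: Mon (+1)
  2240: Wed (+2)  2241: Thu (+1)  2242: Fri (+1)  2243: Sat (+1) ✓  2244: Mon (+2)
  2245: Tue (+1)  2246: Wed (+1)  2247: Thu (+1)  2248: Sat (+2) ✓
Saturday years: 2209, 2215, 2220, 2226, 2237, 2243, 2248 — 7 in total.

7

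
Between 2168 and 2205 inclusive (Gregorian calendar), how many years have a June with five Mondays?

10

June has 30 days; it has five Mondays when Monday falls among the first (month-length − 28) days — i.e. when June 1 is one of Monday/Sunday.
June 1 by year: 2168:Wed 2169:Thu 2170:Fri 2171:Sat 2172:Mon✓ 2173:Tue 2174:Wed 2175:Thu 2176:Sat 2177:Sun✓ 2178:Mon✓ 2179:Tue 2180:Thu 2181:Fri 2182:Sat …(8 more)… 2191:Wed 2192:Fri 2193:Sat 2194:Sun✓ 2195:Mon✓ 2196:Wed 2197:Thu 2198:Fri 2199:Sat 2200:Sun✓ 2201:Mon✓ 2202:Tue 2203:Wed 2204:Fri 2205:Sat
Years with five Mondays: 2172, 2177, 2178, 2183, 2188, 2189, 2194, 2195, 2200, 2201 → 10.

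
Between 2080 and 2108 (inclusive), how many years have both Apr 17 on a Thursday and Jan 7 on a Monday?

Check each year's weekday for Apr 17 and Jan 7:
  2080: Wed/Sun  2081: Thu/Tue  2082: Fri/Wed  2083: Sat/Thu  2084: Mon/Fri  2085: Tue/Sun  2086: Wed/Mon  2087: Thu/Tue  2088: Sat/Wed  2089: Sun/Fri  2090: Mon/Sat  2091: Tue/Sun  2092: Thu/Mon ✓  2093: Fri/Wed  2094: Sat/Thu  2095: Sun/Fri  2096: Tue/Sat  2097: Wed/Mon  2098: Thu/Tue  2099: Fri/Wed  2100: Sat/Thu  2101: Sun/Fri  2102: Mon/Sat  2103: Tue/Sun  2104: Thu/Mon ✓  2105: Fri/Wed  2106: Sat/Thu  2107: Sun/Fri  2108: Tue/Sat
Both conditions hold in: 2092, 2104 — 2.

2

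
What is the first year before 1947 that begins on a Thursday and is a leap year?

Jan 1 advances by 2 weekdays after a leap year and by 1 after a common year.
1947: Jan 1 is Wednesday.
1946: Tuesday
1945: Monday
1944: Saturday (leap)
1943: Friday
1942: Thursday
1941: Wednesday
1940: Monday (leap)
1939: Sunday
1938: Saturday
1937: Friday
1936: Wednesday (leap)
1935: Tuesday
1934: Monday
1933: Sunday
1932: Friday (leap)
1931: Thursday
1930: Wednesday
1929: Tuesday
1928: Sunday (leap)
1927: Saturday
1926: Friday
1925: Thursday
1924: Tuesday (leap)
1923: Monday
1922: Sunday
1921: Saturday
1920: Thursday (leap)
1920 begins on a Thursday and is a leap year.

1920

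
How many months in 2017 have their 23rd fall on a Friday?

1

Check the 23rd of each month of 2017: Jan 23: Mon, Feb 23: Thu, Mar 23: Thu, Apr 23: Sun, May 23: Tue, Jun 23: Fri, Jul 23: Sun, Aug 23: Wed, Sep 23: Sat, Oct 23: Mon, Nov 23: Thu, Dec 23: Sat.
Friday occurs in June — 1 month.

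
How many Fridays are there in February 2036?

5

February 2036 has 29 days and begins on Friday.
The first Friday is February 1.
Fridays fall on 1, 8, 15, 22, 29 — that's 5.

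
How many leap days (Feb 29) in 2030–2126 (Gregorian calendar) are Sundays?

3

Leap years in 2030–2126: 23 of them.
Feb 29 weekday advances by 5 (mod 7) from one leap year to the next four years later (or differs when a century non-leap intervenes).
Leap-day weekdays: 2032:Sun✓ 2036:Fri 2040:Wed 2044:Mon 2048:Sat 2052:Thu 2056:Tue 2060:Sun✓ 2064:Fri 2068:Wed 2072:Mon 2076:Sat 2080:Thu 2084:Tue 2088:Sun✓ 2092:Fri 2096:Wed 2104:Fri 2108:Wed 2112:Mon 2116:Sat 2120:Thu 2124:Tue
Sunday: 2032, 2060, 2088 → 3.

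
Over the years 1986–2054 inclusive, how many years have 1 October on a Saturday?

Track 1 October's weekday year by year (advancing +1, or +2 across a Feb 29):
  1986: Wed  1987: Thu (+1)  1988: Sat (+2) ✓  1989: Sun (+1)  1990: Mon (+1)
  1991: Tue (+1)  1992: Thu (+2)  1993: Fri (+1)  1994: Sat (+1) ✓  1995: Sun (+1)
  1996: Tue (+2)  1997: Wed (+1)  1998: Thu (+1)  1999: Fri (+1)  … (41 more years) …
  2041: Tue (+1)  2042: Wed (+1)  2043: Thu (+1)  2044: Sat (+2) ✓  2045: Sun (+1)
  2046: Mon (+1)  2047: Tue (+1)  2048: Thu (+2)  2049: Fri (+1)  2050: Sat (+1) ✓
  2051: Sun (+1)  2052: Tue (+2)  2053: Wed (+1)  2054: Thu (+1)
Saturday years: 1988, 1994, 2005, 2011, 2016, 2022, 2033, 2039, 2044, 2050 — 10 in total.

10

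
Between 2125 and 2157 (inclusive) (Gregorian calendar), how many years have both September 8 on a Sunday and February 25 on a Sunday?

1

Check each year's weekday for September 8 and February 25:
  2125: Sat/Sun  2126: Sun/Mon  2127: Mon/Tue  2128: Wed/Wed  2129: Thu/Fri  2130: Fri/Sat  2131: Sat/Sun  2132: Mon/Mon  2133: Tue/Wed  2134: Wed/Thu  2135: Thu/Fri  2136: Sat/Sat  2137: Sun/Mon  2138: Mon/Tue  …(5 more)…  2144: Tue/Tue  2145: Wed/Thu  2146: Thu/Fri  2147: Fri/Sat  2148: Sun/Sun ✓  2149: Mon/Tue  2150: Tue/Wed  2151: Wed/Thu  2152: Fri/Fri  2153: Sat/Sun  2154: Sun/Mon  2155: Mon/Tue  2156: Wed/Wed  2157: Thu/Fri
Both conditions hold in: 2148 — 1.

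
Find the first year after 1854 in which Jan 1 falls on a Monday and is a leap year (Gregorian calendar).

Jan 1 advances by 2 weekdays after a leap year and by 1 after a common year.
1854: Jan 1 is Sunday.
1855: Monday
1856: Tuesday (leap)
1857: Thursday
1858: Friday
1859: Saturday
1860: Sunday (leap)
1861: Tuesday
1862: Wednesday
1863: Thursday
1864: Friday (leap)
1865: Sunday
1866: Monday
1867: Tuesday
1868: Wednesday (leap)
1869: Friday
1870: Saturday
1871: Sunday
1872: Monday (leap)
1872 begins on a Monday and is a leap year.

1872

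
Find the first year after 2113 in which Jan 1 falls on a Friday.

2117

Jan 1 advances by 2 weekdays after a leap year and by 1 after a common year.
2113: Jan 1 is Sunday.
2114: Monday
2115: Tuesday
2116: Wednesday (leap)
2117: Friday
2117 begins on a Friday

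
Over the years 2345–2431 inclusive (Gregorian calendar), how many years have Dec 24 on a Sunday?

12

Track Dec 24's weekday year by year (advancing +1, or +2 across a Feb 29):
  2345: Mon  2346: Tue (+1)  2347: Wed (+1)  2348: Fri (+2)  2349: Sat (+1)
  2350: Sun (+1) ✓  2351: Mon (+1)  2352: Wed (+2)  2353: Thu (+1)  2354: Fri (+1)
  2355: Sat (+1)  2356: Mon (+2)  2357: Tue (+1)  2358: Wed (+1)  … (59 more years) …
  2418: Mon (+1)  2419: Tue (+1)  2420: Thu (+2)  2421: Fri (+1)  2422: Sat (+1)
  2423: Sun (+1) ✓  2424: Tue (+2)  2425: Wed (+1)  2426: Thu (+1)  2427: Fri (+1)
  2428: Sun (+2) ✓  2429: Mon (+1)  2430: Tue (+1)  2431: Wed (+1)
Sunday years: 2350, 2361, 2367, 2372, 2378, 2389, 2395, 2400, 2406, 2417, 2423, 2428 — 12 in total.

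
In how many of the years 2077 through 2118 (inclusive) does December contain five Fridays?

December has 31 days; it has five Fridays when Friday falls among the first (month-length − 28) days — i.e. when December 1 is one of Friday/Thursday/Wednesday.
December 1 by year: 2077:Wed✓ 2078:Thu✓ 2079:Fri✓ 2080:Sun 2081:Mon 2082:Tue 2083:Wed✓ 2084:Fri✓ 2085:Sat 2086:Sun 2087:Mon 2088:Wed✓ 2089:Thu✓ 2090:Fri✓ 2091:Sat …(12 more)… 2104:Mon 2105:Tue 2106:Wed✓ 2107:Thu✓ 2108:Sat 2109:Sun 2110:Mon 2111:Tue 2112:Thu✓ 2113:Fri✓ 2114:Sat 2115:Sun 2116:Tue 2117:Wed✓ 2118:Thu✓
Years with five Fridays: 2077, 2078, 2079, 2083, 2084, 2088, 2089, 2090, 2094, 2095, 2100, 2101, 2102, 2106, 2107, 2112, 2113, 2117, 2118 → 19.

19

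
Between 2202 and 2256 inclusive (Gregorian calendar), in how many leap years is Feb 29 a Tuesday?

2

Leap years in 2202–2256: 14 of them.
Feb 29 weekday advances by 5 (mod 7) from one leap year to the next four years later (or differs when a century non-leap intervenes).
Leap-day weekdays: 2204:Wed 2208:Mon 2212:Sat 2216:Thu 2220:Tue✓ 2224:Sun 2228:Fri 2232:Wed 2236:Mon 2240:Sat 2244:Thu 2248:Tue✓ 2252:Sun 2256:Fri
Tuesday: 2220, 2248 → 2.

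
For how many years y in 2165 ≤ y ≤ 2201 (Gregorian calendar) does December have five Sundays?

December has 31 days; it has five Sundays when Sunday falls among the first (month-length − 28) days — i.e. when December 1 is one of Sunday/Saturday/Friday.
December 1 by year: 2165:Sun✓ 2166:Mon 2167:Tue 2168:Thu 2169:Fri✓ 2170:Sat✓ 2171:Sun✓ 2172:Tue 2173:Wed 2174:Thu 2175:Fri✓ 2176:Sun✓ 2177:Mon 2178:Tue 2179:Wed …(7 more)… 2187:Sat✓ 2188:Mon 2189:Tue 2190:Wed 2191:Thu 2192:Sat✓ 2193:Sun✓ 2194:Mon 2195:Tue 2196:Thu 2197:Fri✓ 2198:Sat✓ 2199:Sun✓ 2200:Mon 2201:Tue
Years with five Sundays: 2165, 2169, 2170, 2171, 2175, 2176, 2180, 2181, 2182, 2186, 2187, 2192, 2193, 2197, 2198, 2199 → 16.

16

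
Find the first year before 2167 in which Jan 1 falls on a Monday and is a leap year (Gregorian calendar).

Jan 1 advances by 2 weekdays after a leap year and by 1 after a common year.
2167: Jan 1 is Thursday.
2166: Wednesday
2165: Tuesday
2164: Sunday (leap)
2163: Saturday
2162: Friday
2161: Thursday
2160: Tuesday (leap)
2159: Monday
2158: Sunday
2157: Saturday
2156: Thursday (leap)
2155: Wednesday
2154: Tuesday
2153: Monday
2152: Saturday (leap)
2151: Friday
2150: Thursday
2149: Wednesday
2148: Monday (leap)
2148 begins on a Monday and is a leap year.

2148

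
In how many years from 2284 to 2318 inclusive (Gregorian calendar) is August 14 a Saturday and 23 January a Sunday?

0

Check each year's weekday for August 14 and 23 January:
  2284: Thu/Wed  2285: Fri/Fri  2286: Sat/Sat  2287: Sun/Sun  2288: Tue/Mon  2289: Wed/Wed  2290: Thu/Thu  2291: Fri/Fri  2292: Sun/Sat  2293: Mon/Mon  2294: Tue/Tue  2295: Wed/Wed  2296: Fri/Thu  2297: Sat/Sat  …(7 more)…  2305: Mon/Mon  2306: Tue/Tue  2307: Wed/Wed  2308: Fri/Thu  2309: Sat/Sat  2310: Sun/Sun  2311: Mon/Mon  2312: Wed/Tue  2313: Thu/Thu  2314: Fri/Fri  2315: Sat/Sat  2316: Mon/Sun  2317: Tue/Tue  2318: Wed/Wed
Both conditions hold in: no year — 0.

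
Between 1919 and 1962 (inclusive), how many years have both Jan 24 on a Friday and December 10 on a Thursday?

1

Check each year's weekday for Jan 24 and December 10:
  1919: Fri/Wed  1920: Sat/Fri  1921: Mon/Sat  1922: Tue/Sun  1923: Wed/Mon  1924: Thu/Wed  1925: Sat/Thu  1926: Sun/Fri  1927: Mon/Sat  1928: Tue/Mon  1929: Thu/Tue  1930: Fri/Wed  1931: Sat/Thu  1932: Sun/Sat  …(16 more)…  1949: Mon/Sat  1950: Tue/Sun  1951: Wed/Mon  1952: Thu/Wed  1953: Sat/Thu  1954: Sun/Fri  1955: Mon/Sat  1956: Tue/Mon  1957: Thu/Tue  1958: Fri/Wed  1959: Sat/Thu  1960: Sun/Sat  1961: Tue/Sun  1962: Wed/Mon
Both conditions hold in: 1936 — 1.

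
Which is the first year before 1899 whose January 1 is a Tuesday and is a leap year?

1884

Jan 1 advances by 2 weekdays after a leap year and by 1 after a common year.
1899: Jan 1 is Sunday.
1898: Saturday
1897: Friday
1896: Wednesday (leap)
1895: Tuesday
1894: Monday
1893: Sunday
1892: Friday (leap)
1891: Thursday
1890: Wednesday
1889: Tuesday
1888: Sunday (leap)
1887: Saturday
1886: Friday
1885: Thursday
1884: Tuesday (leap)
1884 begins on a Tuesday and is a leap year.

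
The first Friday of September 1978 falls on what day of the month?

1

September 1, 1978 is a Friday, so the first Friday is the 1st.
The first Friday is 1 + 0 = 1.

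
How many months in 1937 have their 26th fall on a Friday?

Check the 26th of each month of 1937: Jan 26: Tue, Feb 26: Fri, Mar 26: Fri, Apr 26: Mon, May 26: Wed, Jun 26: Sat, Jul 26: Mon, Aug 26: Thu, Sep 26: Sun, Oct 26: Tue, Nov 26: Fri, Dec 26: Sun.
Friday occurs in February, March, November — 3 months.

3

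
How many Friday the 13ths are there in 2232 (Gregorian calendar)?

3

Check the 13th of each month of 2232: Jan 13: Fri, Feb 13: Mon, Mar 13: Tue, Apr 13: Fri, May 13: Sun, Jun 13: Wed, Jul 13: Fri, Aug 13: Mon, Sep 13: Thu, Oct 13: Sat, Nov 13: Tue, Dec 13: Thu.
Friday occurs in January, April, July — 3 months.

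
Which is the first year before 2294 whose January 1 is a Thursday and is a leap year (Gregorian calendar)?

Jan 1 advances by 2 weekdays after a leap year and by 1 after a common year.
2294: Jan 1 is Monday.
2293: Sunday
2292: Friday (leap)
2291: Thursday
2290: Wednesday
2289: Tuesday
2288: Sunday (leap)
2287: Saturday
2286: Friday
2285: Thursday
2284: Tuesday (leap)
2283: Monday
2282: Sunday
2281: Saturday
2280: Thursday (leap)
2280 begins on a Thursday and is a leap year.

2280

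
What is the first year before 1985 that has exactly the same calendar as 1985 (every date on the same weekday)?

1974

Two years share a calendar iff Jan 1 falls on the same weekday and both are leap or both are common. 1985: Jan 1 is Tuesday, common year.
1984: Jan 1 Sunday, leap
1983: Jan 1 Saturday, common
1982: Jan 1 Friday, common
1981: Jan 1 Thursday, common
1980: Jan 1 Tuesday, leap
1979: Jan 1 Monday, common
1978: Jan 1 Sunday, common
1977: Jan 1 Saturday, common
1976: Jan 1 Thursday, leap
1975: Jan 1 Wednesday, common
1974: Jan 1 Tuesday, common
1974 matches on both conditions.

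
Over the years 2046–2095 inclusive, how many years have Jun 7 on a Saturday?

7

Track Jun 7's weekday year by year (advancing +1, or +2 across a Feb 29):
  2046: Thu  2047: Fri (+1)  2048: Sun (+2)  2049: Mon (+1)  2050: Tue (+1)
  2051: Wed (+1)  2052: Fri (+2)  2053: Sat (+1) ✓  2054: Sun (+1)  2055: Mon (+1)
  2056: Wed (+2)  2057: Thu (+1)  2058: Fri (+1)  2059: Sat (+1) ✓  … (22 more years) …
  2082: Sun (+1)  2083: Mon (+1)  2084: Wed (+2)  2085: Thu (+1)  2086: Fri (+1)
  2087: Sat (+1) ✓  2088: Mon (+2)  2089: Tue (+1)  2090: Wed (+1)  2091: Thu (+1)
  2092: Sat (+2) ✓  2093: Sun (+1)  2094: Mon (+1)  2095: Tue (+1)
Saturday years: 2053, 2059, 2064, 2070, 2081, 2087, 2092 — 7 in total.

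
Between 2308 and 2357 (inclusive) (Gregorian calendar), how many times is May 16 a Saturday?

7

Track May 16's weekday year by year (advancing +1, or +2 across a Feb 29):
  2308: Sat ✓  2309: Sun (+1)  2310: Mon (+1)  2311: Tue (+1)  2312: Thu (+2)
  2313: Fri (+1)  2314: Sat (+1) ✓  2315: Sun (+1)  2316: Tue (+2)  2317: Wed (+1)
  2318: Thu (+1)  2319: Fri (+1)  2320: Sun (+2)  2321: Mon (+1)  … (22 more years) …
  2344: Tue (+2)  2345: Wed (+1)  2346: Thu (+1)  2347: Fri (+1)  2348: Sun (+2)
  2349: Mon (+1)  2350: Tue (+1)  2351: Wed (+1)  2352: Fri (+2)  2353: Sat (+1) ✓
  2354: Sun (+1)  2355: Mon (+1)  2356: Wed (+2)  2357: Thu (+1)
Saturday years: 2308, 2314, 2325, 2331, 2336, 2342, 2353 — 7 in total.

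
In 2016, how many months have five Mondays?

4

A month of length L has five Mondays iff its first Monday is on day ≤ L−28 (so day 1–3 in a 31-day month, 1–2 in a 30-day month, day 1 in a leap February).
Checking each month of 2016: Jan starts Fri (31d); Feb starts Mon (29d) ✓; Mar starts Tue (31d); Apr starts Fri (30d); May starts Sun (31d) ✓; Jun starts Wed (30d); Jul starts Fri (31d); Aug starts Mon (31d) ✓; Sep starts Thu (30d); Oct starts Sat (31d) ✓; Nov starts Tue (30d); Dec starts Thu (31d).
Five-Monday months: February, May, August, October → 4.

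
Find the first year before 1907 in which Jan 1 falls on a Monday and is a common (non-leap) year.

Jan 1 advances by 2 weekdays after a leap year and by 1 after a common year.
1907: Jan 1 is Tuesday.
1906: Monday
1906 begins on a Monday and is a common year.

1906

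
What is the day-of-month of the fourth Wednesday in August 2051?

August 1, 2051 is a Tuesday, so the first Wednesday is the 2nd.
The fourth Wednesday is 2 + 21 = 23.

23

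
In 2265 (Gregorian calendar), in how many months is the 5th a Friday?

Check the 5th of each month of 2265: Jan 5: Thu, Feb 5: Sun, Mar 5: Sun, Apr 5: Wed, May 5: Fri, Jun 5: Mon, Jul 5: Wed, Aug 5: Sat, Sep 5: Tue, Oct 5: Thu, Nov 5: Sun, Dec 5: Tue.
Friday occurs in May — 1 month.

1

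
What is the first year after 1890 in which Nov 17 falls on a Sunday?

From one year to the next, a fixed date's weekday advances by 1, or by 2 when a Feb 29 lies between the two dates.
1890: November 17 is Monday.
1891: Tuesday (+1)
1892: Thursday (+2)
1893: Friday (+1)
1894: Saturday (+1)
1895: Sunday (+1)
Nov 17 falls on a Sunday in 1895.

1895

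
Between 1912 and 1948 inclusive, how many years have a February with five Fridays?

1

February has 28 days (29 in leap years); it has five Fridays when Friday falls among the first (month-length − 28) days — i.e. when February 1 is Friday in a leap year (never in a common year).
February 1 by year: 1912:Thu 1913:Sat 1914:Sun 1915:Mon 1916:Tue 1917:Thu 1918:Fri 1919:Sat 1920:Sun 1921:Tue 1922:Wed 1923:Thu 1924:Fri✓ 1925:Sun 1926:Mon …(7 more)… 1934:Thu 1935:Fri 1936:Sat 1937:Mon 1938:Tue 1939:Wed 1940:Thu 1941:Sat 1942:Sun 1943:Mon 1944:Tue 1945:Thu 1946:Fri 1947:Sat 1948:Sun
Years with five Fridays: 1924 → 1.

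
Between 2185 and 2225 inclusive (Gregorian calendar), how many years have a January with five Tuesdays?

January has 31 days; it has five Tuesdays when Tuesday falls among the first (month-length − 28) days — i.e. when January 1 is one of Tuesday/Monday/Sunday.
January 1 by year: 2185:Sat 2186:Sun✓ 2187:Mon✓ 2188:Tue✓ 2189:Thu 2190:Fri 2191:Sat 2192:Sun✓ 2193:Tue✓ 2194:Wed 2195:Thu 2196:Fri 2197:Sun✓ 2198:Mon✓ 2199:Tue✓ …(11 more)… 2211:Tue✓ 2212:Wed 2213:Fri 2214:Sat 2215:Sun✓ 2216:Mon✓ 2217:Wed 2218:Thu 2219:Fri 2220:Sat 2221:Mon✓ 2222:Tue✓ 2223:Wed 2224:Thu 2225:Sat
Years with five Tuesdays: 2186, 2187, 2188, 2192, 2193, 2197, 2198, 2199, 2204, 2205, 2209, 2210, 2211, 2215, 2216, 2221, 2222 → 17.

17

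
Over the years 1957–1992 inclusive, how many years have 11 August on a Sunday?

6

Track 11 August's weekday year by year (advancing +1, or +2 across a Feb 29):
  1957: Sun ✓  1958: Mon (+1)  1959: Tue (+1)  1960: Thu (+2)  1961: Fri (+1)
  1962: Sat (+1)  1963: Sun (+1) ✓  1964: Tue (+2)  1965: Wed (+1)  1966: Thu (+1)
  1967: Fri (+1)  1968: Sun (+2) ✓  1969: Mon (+1)  1970: Tue (+1)  … (8 more years) …
  1979: Sat (+1)  1980: Mon (+2)  1981: Tue (+1)  1982: Wed (+1)  1983: Thu (+1)
  1984: Sat (+2)  1985: Sun (+1) ✓  1986: Mon (+1)  1987: Tue (+1)  1988: Thu (+2)
  1989: Fri (+1)  1990: Sat (+1)  1991: Sun (+1) ✓  1992: Tue (+2)
Sunday years: 1957, 1963, 1968, 1974, 1985, 1991 — 6 in total.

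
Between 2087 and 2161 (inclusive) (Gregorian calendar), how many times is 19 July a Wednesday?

10

Track 19 July's weekday year by year (advancing +1, or +2 across a Feb 29):
  2087: Sat  2088: Mon (+2)  2089: Tue (+1)  2090: Wed (+1) ✓  2091: Thu (+1)
  2092: Sat (+2)  2093: Sun (+1)  2094: Mon (+1)  2095: Tue (+1)  2096: Thu (+2)
  2097: Fri (+1)  2098: Sat (+1)  2099: Sun (+1)  2100: Mon (+1)  … (47 more years) …
  2148: Fri (+2)  2149: Sat (+1)  2150: Sun (+1)  2151: Mon (+1)  2152: Wed (+2) ✓
  2153: Thu (+1)  2154: Fri (+1)  2155: Sat (+1)  2156: Mon (+2)  2157: Tue (+1)
  2158: Wed (+1) ✓  2159: Thu (+1)  2160: Sat (+2)  2161: Sun (+1)
Wednesday years: 2090, 2102, 2113, 2119, 2124, 2130, 2141, 2147, 2152, 2158 — 10 in total.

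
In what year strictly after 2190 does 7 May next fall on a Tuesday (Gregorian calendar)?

2193

From one year to the next, a fixed date's weekday advances by 1, or by 2 when a Feb 29 lies between the two dates.
2190: May 7 is Friday.
2191: Saturday (+1)
2192: Monday (+2)
2193: Tuesday (+1)
7 May falls on a Tuesday in 2193.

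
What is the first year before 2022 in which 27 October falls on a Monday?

From one year to the next, a fixed date's weekday advances by 1, or by 2 when a Feb 29 lies between the two dates.
2022: October 27 is Thursday.
2021: Wednesday (−1)
2020: Tuesday (−1)
2019: Sunday (−2)
2018: Saturday (−1)
2017: Friday (−1)
2016: Thursday (−1)
2015: Tuesday (−2)
2014: Monday (−1)
27 October falls on a Monday in 2014.

2014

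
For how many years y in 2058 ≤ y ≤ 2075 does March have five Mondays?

7

March has 31 days; it has five Mondays when Monday falls among the first (month-length − 28) days — i.e. when March 1 is one of Monday/Sunday/Saturday.
March 1 by year: 2058:Fri 2059:Sat✓ 2060:Mon✓ 2061:Tue 2062:Wed 2063:Thu 2064:Sat✓ 2065:Sun✓ 2066:Mon✓ 2067:Tue 2068:Thu 2069:Fri 2070:Sat✓ 2071:Sun✓ 2072:Tue 2073:Wed 2074:Thu 2075:Fri
Years with five Mondays: 2059, 2060, 2064, 2065, 2066, 2070, 2071 → 7.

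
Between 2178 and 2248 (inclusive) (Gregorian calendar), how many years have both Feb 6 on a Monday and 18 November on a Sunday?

Check each year's weekday for Feb 6 and 18 November:
  2178: Fri/Wed  2179: Sat/Thu  2180: Sun/Sat  2181: Tue/Sun  2182: Wed/Mon  2183: Thu/Tue  2184: Fri/Thu  2185: Sun/Fri  2186: Mon/Sat  2187: Tue/Sun  2188: Wed/Tue  2189: Fri/Wed  2190: Sat/Thu  2191: Sun/Fri  …(43 more)…  2235: Fri/Wed  2236: Sat/Fri  2237: Mon/Sat  2238: Tue/Sun  2239: Wed/Mon  2240: Thu/Wed  2241: Sat/Thu  2242: Sun/Fri  2243: Mon/Sat  2244: Tue/Mon  2245: Thu/Tue  2246: Fri/Wed  2247: Sat/Thu  2248: Sun/Sat
Both conditions hold in: 2192, 2204, 2232 — 3.

3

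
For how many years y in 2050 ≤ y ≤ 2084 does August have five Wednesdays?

15

August has 31 days; it has five Wednesdays when Wednesday falls among the first (month-length − 28) days — i.e. when August 1 is one of Wednesday/Tuesday/Monday.
August 1 by year: 2050:Mon✓ 2051:Tue✓ 2052:Thu 2053:Fri 2054:Sat 2055:Sun 2056:Tue✓ 2057:Wed✓ 2058:Thu 2059:Fri 2060:Sun 2061:Mon✓ 2062:Tue✓ 2063:Wed✓ 2064:Fri …(5 more)… 2070:Fri 2071:Sat 2072:Mon✓ 2073:Tue✓ 2074:Wed✓ 2075:Thu 2076:Sat 2077:Sun 2078:Mon✓ 2079:Tue✓ 2080:Thu 2081:Fri 2082:Sat 2083:Sun 2084:Tue✓
Years with five Wednesdays: 2050, 2051, 2056, 2057, 2061, 2062, 2063, 2067, 2068, 2072, 2073, 2074, 2078, 2079, 2084 → 15.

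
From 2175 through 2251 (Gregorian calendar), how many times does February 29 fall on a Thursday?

3

Leap years in 2175–2251: 18 of them.
Feb 29 weekday advances by 5 (mod 7) from one leap year to the next four years later (or differs when a century non-leap intervenes).
Leap-day weekdays: 2176:Thu✓ 2180:Tue 2184:Sun 2188:Fri 2192:Wed 2196:Mon 2204:Wed 2208:Mon 2212:Sat 2216:Thu✓ 2220:Tue 2224:Sun 2228:Fri 2232:Wed 2236:Mon 2240:Sat 2244:Thu✓ 2248:Tue
Thursday: 2176, 2216, 2244 → 3.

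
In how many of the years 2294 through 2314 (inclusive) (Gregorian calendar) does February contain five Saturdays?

February has 28 days (29 in leap years); it has five Saturdays when Saturday falls among the first (month-length − 28) days — i.e. when February 1 is Saturday in a leap year (never in a common year).
February 1 by year: 2294:Thu 2295:Fri 2296:Sat✓ 2297:Mon 2298:Tue 2299:Wed 2300:Thu 2301:Fri 2302:Sat 2303:Sun 2304:Mon 2305:Wed 2306:Thu 2307:Fri 2308:Sat✓ 2309:Mon 2310:Tue 2311:Wed 2312:Thu 2313:Sat 2314:Sun
Years with five Saturdays: 2296, 2308 → 2.

2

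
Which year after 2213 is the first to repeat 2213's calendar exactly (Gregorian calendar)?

Two years share a calendar iff Jan 1 falls on the same weekday and both are leap or both are common. 2213: Jan 1 is Friday, common year.
2214: Jan 1 Saturday, common
2215: Jan 1 Sunday, common
2216: Jan 1 Monday, leap
2217: Jan 1 Wednesday, common
2218: Jan 1 Thursday, common
2219: Jan 1 Friday, common
2219 matches on both conditions.

2219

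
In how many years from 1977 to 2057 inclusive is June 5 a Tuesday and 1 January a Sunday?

3

Check each year's weekday for June 5 and 1 January:
  1977: Sun/Sat  1978: Mon/Sun  1979: Tue/Mon  1980: Thu/Tue  1981: Fri/Thu  1982: Sat/Fri  1983: Sun/Sat  1984: Tue/Sun ✓  1985: Wed/Tue  1986: Thu/Wed  1987: Fri/Thu  1988: Sun/Fri  1989: Mon/Sun  1990: Tue/Mon  …(53 more)…  2044: Sun/Fri  2045: Mon/Sun  2046: Tue/Mon  2047: Wed/Tue  2048: Fri/Wed  2049: Sat/Fri  2050: Sun/Sat  2051: Mon/Sun  2052: Wed/Mon  2053: Thu/Wed  2054: Fri/Thu  2055: Sat/Fri  2056: Mon/Sat  2057: Tue/Mon
Both conditions hold in: 1984, 2012, 2040 — 3.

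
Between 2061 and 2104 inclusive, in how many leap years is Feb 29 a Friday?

Leap years in 2061–2104: 10 of them.
Feb 29 weekday advances by 5 (mod 7) from one leap year to the next four years later (or differs when a century non-leap intervenes).
Leap-day weekdays: 2064:Fri✓ 2068:Wed 2072:Mon 2076:Sat 2080:Thu 2084:Tue 2088:Sun 2092:Fri✓ 2096:Wed 2104:Fri✓
Friday: 2064, 2092, 2104 → 3.

3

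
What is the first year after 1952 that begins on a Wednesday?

Jan 1 advances by 2 weekdays after a leap year and by 1 after a common year.
1952: Jan 1 is Tuesday (leap).
1953: Thursday
1954: Friday
1955: Saturday
1956: Sunday (leap)
1957: Tuesday
1958: Wednesday
1958 begins on a Wednesday

1958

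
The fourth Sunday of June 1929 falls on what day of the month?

23

June 1, 1929 is a Saturday, so the first Sunday is the 2nd.
The fourth Sunday is 2 + 21 = 23.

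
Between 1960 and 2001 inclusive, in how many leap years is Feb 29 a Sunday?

Leap years in 1960–2001: 11 of them.
Feb 29 weekday advances by 5 (mod 7) from one leap year to the next four years later (or differs when a century non-leap intervenes).
Leap-day weekdays: 1960:Mon 1964:Sat 1968:Thu 1972:Tue 1976:Sun✓ 1980:Fri 1984:Wed 1988:Mon 1992:Sat 1996:Thu 2000:Tue
Sunday: 1976 → 1.

1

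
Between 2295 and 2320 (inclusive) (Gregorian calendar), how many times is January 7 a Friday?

Track January 7's weekday year by year (advancing +1, or +2 across a Feb 29):
  2295: Mon  2296: Tue (+1)  2297: Thu (+2)  2298: Fri (+1) ✓  2299: Sat (+1)
  2300: Sun (+1)  2301: Mon (+1)  2302: Tue (+1)  2303: Wed (+1)  2304: Thu (+1)
  2305: Sat (+2)  2306: Sun (+1)  2307: Mon (+1)  2308: Tue (+1)  2309: Thu (+2)
  2310: Fri (+1) ✓  2311: Sat (+1)  2312: Sun (+1)  2313: Tue (+2)  2314: Wed (+1)
  2315: Thu (+1)  2316: Fri (+1) ✓  2317: Sun (+2)  2318: Mon (+1)  2319: Tue (+1)
  2320: Wed (+1)
Friday years: 2298, 2310, 2316 — 3 in total.

3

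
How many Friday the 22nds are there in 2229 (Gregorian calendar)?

1

Check the 22nd of each month of 2229: Jan 22: Thu, Feb 22: Sun, Mar 22: Sun, Apr 22: Wed, May 22: Fri, Jun 22: Mon, Jul 22: Wed, Aug 22: Sat, Sep 22: Tue, Oct 22: Thu, Nov 22: Sun, Dec 22: Tue.
Friday occurs in May — 1 month.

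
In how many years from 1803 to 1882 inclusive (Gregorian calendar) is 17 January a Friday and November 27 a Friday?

Check each year's weekday for 17 January and November 27:
  1803: Mon/Sun  1804: Tue/Tue  1805: Thu/Wed  1806: Fri/Thu  1807: Sat/Fri  1808: Sun/Sun  1809: Tue/Mon  1810: Wed/Tue  1811: Thu/Wed  1812: Fri/Fri ✓  1813: Sun/Sat  1814: Mon/Sun  1815: Tue/Mon  1816: Wed/Wed  …(52 more)…  1869: Sun/Sat  1870: Mon/Sun  1871: Tue/Mon  1872: Wed/Wed  1873: Fri/Thu  1874: Sat/Fri  1875: Sun/Sat  1876: Mon/Mon  1877: Wed/Tue  1878: Thu/Wed  1879: Fri/Thu  1880: Sat/Sat  1881: Mon/Sun  1882: Tue/Mon
Both conditions hold in: 1812, 1840, 1868 — 3.

3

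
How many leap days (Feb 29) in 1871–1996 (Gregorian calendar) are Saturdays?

5

Leap years in 1871–1996: 31 of them.
Feb 29 weekday advances by 5 (mod 7) from one leap year to the next four years later (or differs when a century non-leap intervenes).
Leap-day weekdays: 1872:Thu 1876:Tue 1880:Sun 1884:Fri 1888:Wed 1892:Mon 1896:Sat✓ 1904:Mon 1908:Sat✓ 1912:Thu 1916:Tue 1920:Sun 1924:Fri …(5 more)… 1948:Sun 1952:Fri 1956:Wed 1960:Mon 1964:Sat✓ 1968:Thu 1972:Tue 1976:Sun 1980:Fri 1984:Wed 1988:Mon 1992:Sat✓ 1996:Thu
Saturday: 1896, 1908, 1936, 1964, 1992 → 5.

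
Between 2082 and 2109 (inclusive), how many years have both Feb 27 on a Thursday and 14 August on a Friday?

Check each year's weekday for Feb 27 and 14 August:
  2082: Fri/Fri  2083: Sat/Sat  2084: Sun/Mon  2085: Tue/Tue  2086: Wed/Wed  2087: Thu/Thu  2088: Fri/Sat  2089: Sun/Sun  2090: Mon/Mon  2091: Tue/Tue  2092: Wed/Thu  2093: Fri/Fri  2094: Sat/Sat  2095: Sun/Sun  2096: Mon/Tue  2097: Wed/Wed  2098: Thu/Thu  2099: Fri/Fri  2100: Sat/Sat  2101: Sun/Sun  2102: Mon/Mon  2103: Tue/Tue  2104: Wed/Thu  2105: Fri/Fri  2106: Sat/Sat  2107: Sun/Sun  2108: Mon/Tue  2109: Wed/Wed
Both conditions hold in: no year — 0.

0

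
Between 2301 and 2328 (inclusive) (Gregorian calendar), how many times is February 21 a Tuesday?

Track February 21's weekday year by year (advancing +1, or +2 across a Feb 29):
  2301: Thu  2302: Fri (+1)  2303: Sat (+1)  2304: Sun (+1)  2305: Tue (+2) ✓
  2306: Wed (+1)  2307: Thu (+1)  2308: Fri (+1)  2309: Sun (+2)  2310: Mon (+1)
  2311: Tue (+1) ✓  2312: Wed (+1)  2313: Fri (+2)  2314: Sat (+1)  2315: Sun (+1)
  2316: Mon (+1)  2317: Wed (+2)  2318: Thu (+1)  2319: Fri (+1)  2320: Sat (+1)
  2321: Mon (+2)  2322: Tue (+1) ✓  2323: Wed (+1)  2324: Thu (+1)  2325: Sat (+2)
  2326: Sun (+1)  2327: Mon (+1)  2328: Tue (+1) ✓
Tuesday years: 2305, 2311, 2322, 2328 — 4 in total.

4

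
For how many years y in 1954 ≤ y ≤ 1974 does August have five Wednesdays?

9

August has 31 days; it has five Wednesdays when Wednesday falls among the first (month-length − 28) days — i.e. when August 1 is one of Wednesday/Tuesday/Monday.
August 1 by year: 1954:Sun 1955:Mon✓ 1956:Wed✓ 1957:Thu 1958:Fri 1959:Sat 1960:Mon✓ 1961:Tue✓ 1962:Wed✓ 1963:Thu 1964:Sat 1965:Sun 1966:Mon✓ 1967:Tue✓ 1968:Thu 1969:Fri 1970:Sat 1971:Sun 1972:Tue✓ 1973:Wed✓ 1974:Thu
Years with five Wednesdays: 1955, 1956, 1960, 1961, 1962, 1966, 1967, 1972, 1973 → 9.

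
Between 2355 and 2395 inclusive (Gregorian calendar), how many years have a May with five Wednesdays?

May has 31 days; it has five Wednesdays when Wednesday falls among the first (month-length − 28) days — i.e. when May 1 is one of Wednesday/Tuesday/Monday.
May 1 by year: 2355:Sun 2356:Tue✓ 2357:Wed✓ 2358:Thu 2359:Fri 2360:Sun 2361:Mon✓ 2362:Tue✓ 2363:Wed✓ 2364:Fri 2365:Sat 2366:Sun 2367:Mon✓ 2368:Wed✓ 2369:Thu …(11 more)… 2381:Fri 2382:Sat 2383:Sun 2384:Tue✓ 2385:Wed✓ 2386:Thu 2387:Fri 2388:Sun 2389:Mon✓ 2390:Tue✓ 2391:Wed✓ 2392:Fri 2393:Sat 2394:Sun 2395:Mon✓
Years with five Wednesdays: 2356, 2357, 2361, 2362, 2363, 2367, 2368, 2372, 2373, 2374, 2378, 2379, 2384, 2385, 2389, 2390, 2391, 2395 → 18.

18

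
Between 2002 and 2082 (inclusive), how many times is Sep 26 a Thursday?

12

Track Sep 26's weekday year by year (advancing +1, or +2 across a Feb 29):
  2002: Thu ✓  2003: Fri (+1)  2004: Sun (+2)  2005: Mon (+1)  2006: Tue (+1)
  2007: Wed (+1)  2008: Fri (+2)  2009: Sat (+1)  2010: Sun (+1)  2011: Mon (+1)
  2012: Wed (+2)  2013: Thu (+1) ✓  2014: Fri (+1)  2015: Sat (+1)  … (53 more years) …
  2069: Thu (+1) ✓  2070: Fri (+1)  2071: Sat (+1)  2072: Mon (+2)  2073: Tue (+1)
  2074: Wed (+1)  2075: Thu (+1) ✓  2076: Sat (+2)  2077: Sun (+1)  2078: Mon (+1)
  2079: Tue (+1)  2080: Thu (+2) ✓  2081: Fri (+1)  2082: Sat (+1)
Thursday years: 2002, 2013, 2019, 2024, 2030, 2041, 2047, 2052, 2058, 2069, 2075, 2080 — 12 in total.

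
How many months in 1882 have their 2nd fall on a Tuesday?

Check the 2nd of each month of 1882: Jan 2: Mon, Feb 2: Thu, Mar 2: Thu, Apr 2: Sun, May 2: Tue, Jun 2: Fri, Jul 2: Sun, Aug 2: Wed, Sep 2: Sat, Oct 2: Mon, Nov 2: Thu, Dec 2: Sat.
Tuesday occurs in May — 1 month.

1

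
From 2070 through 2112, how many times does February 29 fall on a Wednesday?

Leap years in 2070–2112: 10 of them.
Feb 29 weekday advances by 5 (mod 7) from one leap year to the next four years later (or differs when a century non-leap intervenes).
Leap-day weekdays: 2072:Mon 2076:Sat 2080:Thu 2084:Tue 2088:Sun 2092:Fri 2096:Wed✓ 2104:Fri 2108:Wed✓ 2112:Mon
Wednesday: 2096, 2108 → 2.

2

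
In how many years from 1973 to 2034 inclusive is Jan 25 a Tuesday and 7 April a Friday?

2

Check each year's weekday for Jan 25 and 7 April:
  1973: Thu/Sat  1974: Fri/Sun  1975: Sat/Mon  1976: Sun/Wed  1977: Tue/Thu  1978: Wed/Fri  1979: Thu/Sat  1980: Fri/Mon  1981: Sun/Tue  1982: Mon/Wed  1983: Tue/Thu  1984: Wed/Sat  1985: Fri/Sun  1986: Sat/Mon  …(34 more)…  2021: Mon/Wed  2022: Tue/Thu  2023: Wed/Fri  2024: Thu/Sun  2025: Sat/Mon  2026: Sun/Tue  2027: Mon/Wed  2028: Tue/Fri ✓  2029: Thu/Sat  2030: Fri/Sun  2031: Sat/Mon  2032: Sun/Wed  2033: Tue/Thu  2034: Wed/Fri
Both conditions hold in: 2000, 2028 — 2.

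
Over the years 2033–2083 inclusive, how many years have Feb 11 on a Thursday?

Track Feb 11's weekday year by year (advancing +1, or +2 across a Feb 29):
  2033: Fri  2034: Sat (+1)  2035: Sun (+1)  2036: Mon (+1)  2037: Wed (+2)
  2038: Thu (+1) ✓  2039: Fri (+1)  2040: Sat (+1)  2041: Mon (+2)  2042: Tue (+1)
  2043: Wed (+1)  2044: Thu (+1) ✓  2045: Sat (+2)  2046: Sun (+1)  … (23 more years) …
  2070: Tue (+1)  2071: Wed (+1)  2072: Thu (+1) ✓  2073: Sat (+2)  2074: Sun (+1)
  2075: Mon (+1)  2076: Tue (+1)  2077: Thu (+2) ✓  2078: Fri (+1)  2079: Sat (+1)
  2080: Sun (+1)  2081: Tue (+2)  2082: Wed (+1)  2083: Thu (+1) ✓
Thursday years: 2038, 2044, 2049, 2055, 2066, 2072, 2077, 2083 — 8 in total.

8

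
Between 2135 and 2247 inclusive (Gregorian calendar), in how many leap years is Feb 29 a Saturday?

Leap years in 2135–2247: 27 of them.
Feb 29 weekday advances by 5 (mod 7) from one leap year to the next four years later (or differs when a century non-leap intervenes).
Leap-day weekdays: 2136:Wed 2140:Mon 2144:Sat✓ 2148:Thu 2152:Tue 2156:Sun 2160:Fri 2164:Wed 2168:Mon 2172:Sat✓ 2176:Thu 2180:Tue 2184:Sun 2188:Fri 2192:Wed 2196:Mon 2204:Wed 2208:Mon 2212:Sat✓ 2216:Thu 2220:Tue 2224:Sun 2228:Fri 2232:Wed 2236:Mon 2240:Sat✓ 2244:Thu
Saturday: 2144, 2172, 2212, 2240 → 4.

4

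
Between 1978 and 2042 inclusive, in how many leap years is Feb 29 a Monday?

Leap years in 1978–2042: 16 of them.
Feb 29 weekday advances by 5 (mod 7) from one leap year to the next four years later (or differs when a century non-leap intervenes).
Leap-day weekdays: 1980:Fri 1984:Wed 1988:Mon✓ 1992:Sat 1996:Thu 2000:Tue 2004:Sun 2008:Fri 2012:Wed 2016:Mon✓ 2020:Sat 2024:Thu 2028:Tue 2032:Sun 2036:Fri 2040:Wed
Monday: 1988, 2016 → 2.

2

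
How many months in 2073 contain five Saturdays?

A month of length L has five Saturdays iff its first Saturday is on day ≤ L−28 (so day 1–3 in a 31-day month, 1–2 in a 30-day month, day 1 in a leap February).
Checking each month of 2073: Jan starts Sun (31d); Feb starts Wed (28d); Mar starts Wed (31d); Apr starts Sat (30d) ✓; May starts Mon (31d); Jun starts Thu (30d); Jul starts Sat (31d) ✓; Aug starts Tue (31d); Sep starts Fri (30d) ✓; Oct starts Sun (31d); Nov starts Wed (30d); Dec starts Fri (31d) ✓.
Five-Saturday months: April, July, September, December → 4.

4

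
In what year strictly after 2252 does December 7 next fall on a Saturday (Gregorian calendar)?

From one year to the next, a fixed date's weekday advances by 1, or by 2 when a Feb 29 lies between the two dates.
2252: December 7 is Tuesday.
2253: Wednesday (+1)
2254: Thursday (+1)
2255: Friday (+1)
2256: Sunday (+2)
2257: Monday (+1)
2258: Tuesday (+1)
2259: Wednesday (+1)
2260: Friday (+2)
2261: Saturday (+1)
December 7 falls on a Saturday in 2261.

2261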